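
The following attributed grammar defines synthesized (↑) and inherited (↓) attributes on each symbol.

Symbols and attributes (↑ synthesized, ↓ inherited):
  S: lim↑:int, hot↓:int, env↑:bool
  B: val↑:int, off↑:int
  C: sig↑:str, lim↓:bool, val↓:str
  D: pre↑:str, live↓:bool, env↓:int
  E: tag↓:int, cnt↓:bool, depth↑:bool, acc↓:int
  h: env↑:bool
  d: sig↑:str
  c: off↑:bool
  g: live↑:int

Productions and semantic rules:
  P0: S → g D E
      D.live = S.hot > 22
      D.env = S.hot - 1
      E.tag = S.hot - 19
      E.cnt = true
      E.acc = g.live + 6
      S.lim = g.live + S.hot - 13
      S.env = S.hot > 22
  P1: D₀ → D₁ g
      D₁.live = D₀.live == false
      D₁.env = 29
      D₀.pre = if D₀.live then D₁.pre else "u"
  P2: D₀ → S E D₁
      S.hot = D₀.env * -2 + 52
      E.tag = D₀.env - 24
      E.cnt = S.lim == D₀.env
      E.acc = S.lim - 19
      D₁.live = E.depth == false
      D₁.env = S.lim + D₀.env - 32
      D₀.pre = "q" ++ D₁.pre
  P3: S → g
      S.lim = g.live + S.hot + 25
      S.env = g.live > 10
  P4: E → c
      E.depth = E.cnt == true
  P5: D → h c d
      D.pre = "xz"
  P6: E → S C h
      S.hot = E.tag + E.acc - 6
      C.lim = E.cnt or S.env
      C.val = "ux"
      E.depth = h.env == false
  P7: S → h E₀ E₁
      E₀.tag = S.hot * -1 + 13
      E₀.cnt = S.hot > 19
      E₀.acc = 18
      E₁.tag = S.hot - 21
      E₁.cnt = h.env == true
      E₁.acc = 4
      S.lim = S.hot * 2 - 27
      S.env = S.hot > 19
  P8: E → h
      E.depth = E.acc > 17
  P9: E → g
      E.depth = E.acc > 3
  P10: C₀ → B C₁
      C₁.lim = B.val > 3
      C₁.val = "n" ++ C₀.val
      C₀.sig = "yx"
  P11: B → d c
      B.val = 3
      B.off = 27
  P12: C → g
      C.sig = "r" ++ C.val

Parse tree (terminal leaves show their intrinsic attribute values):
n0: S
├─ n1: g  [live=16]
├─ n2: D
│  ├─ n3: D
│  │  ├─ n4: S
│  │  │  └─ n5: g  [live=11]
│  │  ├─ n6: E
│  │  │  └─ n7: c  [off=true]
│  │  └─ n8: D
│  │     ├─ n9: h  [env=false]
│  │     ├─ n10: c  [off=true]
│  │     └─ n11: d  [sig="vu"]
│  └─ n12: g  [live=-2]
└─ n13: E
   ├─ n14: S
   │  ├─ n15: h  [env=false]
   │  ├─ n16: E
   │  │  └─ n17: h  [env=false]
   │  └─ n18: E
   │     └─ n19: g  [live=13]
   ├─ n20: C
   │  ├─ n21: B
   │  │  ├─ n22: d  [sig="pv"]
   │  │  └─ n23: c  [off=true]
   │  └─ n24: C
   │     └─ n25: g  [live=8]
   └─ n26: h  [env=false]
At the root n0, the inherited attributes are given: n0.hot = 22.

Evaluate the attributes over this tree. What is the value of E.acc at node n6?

11

1. n0.hot = 22  [given at root]
2. n1.live = 16  [terminal]
3. n2.live = false  [S.hot > 22]
4. n2.env = 21  [S.hot - 1]
5. n3.live = true  [D₀.live == false]
6. n3.env = 29  [29]
7. n4.hot = -6  [D₀.env * -2 + 52]
8. n5.live = 11  [terminal]
9. n4.lim = 30  [g.live + S.hot + 25]
10. n4.env = true  [g.live > 10]
11. n6.tag = 5  [D₀.env - 24]
12. n6.cnt = false  [S.lim == D₀.env]
13. n6.acc = 11  [S.lim - 19]
14. n7.off = true  [terminal]
15. n6.depth = false  [E.cnt == true]
16. n8.live = true  [E.depth == false]
17. n8.env = 27  [S.lim + D₀.env - 32]
18. n9.env = false  [terminal]
19. n10.off = true  [terminal]
20. n11.sig = "vu"  [terminal]
21. n8.pre = "xz"  ["xz"]
22. n3.pre = "qxz"  ["q" ++ D₁.pre]
23. n12.live = -2  [terminal]
24. n2.pre = "u"  [if D₀.live then D₁.pre else "u"]
25. n13.tag = 3  [S.hot - 19]
26. n13.cnt = true  [true]
27. n13.acc = 22  [g.live + 6]
28. n14.hot = 19  [E.tag + E.acc - 6]
29. n15.env = false  [terminal]
30. n16.tag = -6  [S.hot * -1 + 13]
31. n16.cnt = false  [S.hot > 19]
32. n16.acc = 18  [18]
33. n17.env = false  [terminal]
34. n16.depth = true  [E.acc > 17]
35. n18.tag = -2  [S.hot - 21]
36. n18.cnt = false  [h.env == true]
37. n18.acc = 4  [4]
38. n19.live = 13  [terminal]
39. n18.depth = true  [E.acc > 3]
40. n14.lim = 11  [S.hot * 2 - 27]
41. n14.env = false  [S.hot > 19]
42. n20.lim = true  [E.cnt or S.env]
43. n20.val = "ux"  ["ux"]
44. n22.sig = "pv"  [terminal]
45. n23.off = true  [terminal]
46. n21.val = 3  [3]
47. n21.off = 27  [27]
48. n24.lim = false  [B.val > 3]
49. n24.val = "nux"  ["n" ++ C₀.val]
50. n25.live = 8  [terminal]
51. n24.sig = "rnux"  ["r" ++ C.val]
52. n20.sig = "yx"  ["yx"]
53. n26.env = false  [terminal]
54. n13.depth = true  [h.env == false]
55. n0.lim = 25  [g.live + S.hot - 13]
56. n0.env = false  [S.hot > 22]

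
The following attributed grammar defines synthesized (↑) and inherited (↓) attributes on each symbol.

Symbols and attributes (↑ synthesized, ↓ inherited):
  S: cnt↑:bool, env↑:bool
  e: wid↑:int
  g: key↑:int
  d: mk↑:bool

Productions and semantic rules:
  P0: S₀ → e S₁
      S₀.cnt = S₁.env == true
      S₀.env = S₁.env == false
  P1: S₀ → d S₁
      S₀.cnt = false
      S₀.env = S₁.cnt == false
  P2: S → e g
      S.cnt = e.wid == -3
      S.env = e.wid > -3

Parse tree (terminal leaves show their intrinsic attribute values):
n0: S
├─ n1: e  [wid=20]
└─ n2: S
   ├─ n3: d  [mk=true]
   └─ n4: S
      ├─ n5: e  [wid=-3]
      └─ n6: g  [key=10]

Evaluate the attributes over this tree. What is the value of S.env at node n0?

1. n1.wid = 20  [terminal]
2. n3.mk = true  [terminal]
3. n5.wid = -3  [terminal]
4. n6.key = 10  [terminal]
5. n4.cnt = true  [e.wid == -3]
6. n4.env = false  [e.wid > -3]
7. n2.cnt = false  [false]
8. n2.env = false  [S₁.cnt == false]
9. n0.cnt = false  [S₁.env == true]
10. n0.env = true  [S₁.env == false]

true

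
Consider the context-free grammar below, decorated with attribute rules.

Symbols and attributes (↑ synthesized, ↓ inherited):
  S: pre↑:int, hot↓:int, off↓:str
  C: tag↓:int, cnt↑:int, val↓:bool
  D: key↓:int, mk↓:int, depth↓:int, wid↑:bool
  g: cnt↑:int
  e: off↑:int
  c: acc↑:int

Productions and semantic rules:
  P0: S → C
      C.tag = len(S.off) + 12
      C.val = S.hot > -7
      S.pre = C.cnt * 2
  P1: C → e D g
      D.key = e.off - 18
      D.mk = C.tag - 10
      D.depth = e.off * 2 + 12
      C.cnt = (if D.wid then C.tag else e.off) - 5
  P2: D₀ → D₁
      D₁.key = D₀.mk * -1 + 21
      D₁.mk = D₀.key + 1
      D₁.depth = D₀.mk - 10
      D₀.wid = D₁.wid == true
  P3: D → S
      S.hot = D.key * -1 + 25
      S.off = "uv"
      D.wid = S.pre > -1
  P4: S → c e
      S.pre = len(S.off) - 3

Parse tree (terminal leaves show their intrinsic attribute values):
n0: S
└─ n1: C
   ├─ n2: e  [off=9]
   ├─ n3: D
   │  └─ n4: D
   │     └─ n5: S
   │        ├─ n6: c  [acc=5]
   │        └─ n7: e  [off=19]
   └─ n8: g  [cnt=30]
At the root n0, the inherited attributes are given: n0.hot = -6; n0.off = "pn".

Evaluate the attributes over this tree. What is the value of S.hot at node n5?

8

1. n0.hot = -6  [given at root]
2. n0.off = "pn"  [given at root]
3. n1.tag = 14  [len(S.off) + 12]
4. n1.val = true  [S.hot > -7]
5. n2.off = 9  [terminal]
6. n3.key = -9  [e.off - 18]
7. n3.mk = 4  [C.tag - 10]
8. n3.depth = 30  [e.off * 2 + 12]
9. n4.key = 17  [D₀.mk * -1 + 21]
10. n4.mk = -8  [D₀.key + 1]
11. n4.depth = -6  [D₀.mk - 10]
12. n5.hot = 8  [D.key * -1 + 25]
13. n5.off = "uv"  ["uv"]
14. n6.acc = 5  [terminal]
15. n7.off = 19  [terminal]
16. n5.pre = -1  [len(S.off) - 3]
17. n4.wid = false  [S.pre > -1]
18. n3.wid = false  [D₁.wid == true]
19. n8.cnt = 30  [terminal]
20. n1.cnt = 4  [(if D.wid then C.tag else e.off) - 5]
21. n0.pre = 8  [C.cnt * 2]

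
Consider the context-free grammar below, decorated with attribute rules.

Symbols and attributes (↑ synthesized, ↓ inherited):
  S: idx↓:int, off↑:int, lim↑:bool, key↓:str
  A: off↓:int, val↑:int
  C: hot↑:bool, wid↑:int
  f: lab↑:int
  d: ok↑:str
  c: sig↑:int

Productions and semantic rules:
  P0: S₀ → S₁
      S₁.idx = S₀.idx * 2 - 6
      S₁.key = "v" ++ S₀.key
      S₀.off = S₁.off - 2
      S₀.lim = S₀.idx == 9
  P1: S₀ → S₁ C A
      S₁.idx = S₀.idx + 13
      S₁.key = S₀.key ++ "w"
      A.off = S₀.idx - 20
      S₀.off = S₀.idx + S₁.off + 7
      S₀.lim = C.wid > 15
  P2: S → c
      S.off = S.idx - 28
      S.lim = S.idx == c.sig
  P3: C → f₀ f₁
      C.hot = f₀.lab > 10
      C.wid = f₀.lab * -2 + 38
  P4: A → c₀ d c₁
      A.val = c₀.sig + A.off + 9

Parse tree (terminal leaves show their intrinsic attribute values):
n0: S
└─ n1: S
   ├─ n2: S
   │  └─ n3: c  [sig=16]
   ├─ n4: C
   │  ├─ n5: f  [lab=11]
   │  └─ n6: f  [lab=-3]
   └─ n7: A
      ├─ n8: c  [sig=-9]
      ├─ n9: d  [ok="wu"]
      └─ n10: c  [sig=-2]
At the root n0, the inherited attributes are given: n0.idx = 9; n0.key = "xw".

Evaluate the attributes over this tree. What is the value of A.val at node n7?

-8

1. n0.idx = 9  [given at root]
2. n0.key = "xw"  [given at root]
3. n1.idx = 12  [S₀.idx * 2 - 6]
4. n1.key = "vxw"  ["v" ++ S₀.key]
5. n2.idx = 25  [S₀.idx + 13]
6. n2.key = "vxww"  [S₀.key ++ "w"]
7. n3.sig = 16  [terminal]
8. n2.off = -3  [S.idx - 28]
9. n2.lim = false  [S.idx == c.sig]
10. n5.lab = 11  [terminal]
11. n6.lab = -3  [terminal]
12. n4.hot = true  [f₀.lab > 10]
13. n4.wid = 16  [f₀.lab * -2 + 38]
14. n7.off = -8  [S₀.idx - 20]
15. n8.sig = -9  [terminal]
16. n9.ok = "wu"  [terminal]
17. n10.sig = -2  [terminal]
18. n7.val = -8  [c₀.sig + A.off + 9]
19. n1.off = 16  [S₀.idx + S₁.off + 7]
20. n1.lim = true  [C.wid > 15]
21. n0.off = 14  [S₁.off - 2]
22. n0.lim = true  [S₀.idx == 9]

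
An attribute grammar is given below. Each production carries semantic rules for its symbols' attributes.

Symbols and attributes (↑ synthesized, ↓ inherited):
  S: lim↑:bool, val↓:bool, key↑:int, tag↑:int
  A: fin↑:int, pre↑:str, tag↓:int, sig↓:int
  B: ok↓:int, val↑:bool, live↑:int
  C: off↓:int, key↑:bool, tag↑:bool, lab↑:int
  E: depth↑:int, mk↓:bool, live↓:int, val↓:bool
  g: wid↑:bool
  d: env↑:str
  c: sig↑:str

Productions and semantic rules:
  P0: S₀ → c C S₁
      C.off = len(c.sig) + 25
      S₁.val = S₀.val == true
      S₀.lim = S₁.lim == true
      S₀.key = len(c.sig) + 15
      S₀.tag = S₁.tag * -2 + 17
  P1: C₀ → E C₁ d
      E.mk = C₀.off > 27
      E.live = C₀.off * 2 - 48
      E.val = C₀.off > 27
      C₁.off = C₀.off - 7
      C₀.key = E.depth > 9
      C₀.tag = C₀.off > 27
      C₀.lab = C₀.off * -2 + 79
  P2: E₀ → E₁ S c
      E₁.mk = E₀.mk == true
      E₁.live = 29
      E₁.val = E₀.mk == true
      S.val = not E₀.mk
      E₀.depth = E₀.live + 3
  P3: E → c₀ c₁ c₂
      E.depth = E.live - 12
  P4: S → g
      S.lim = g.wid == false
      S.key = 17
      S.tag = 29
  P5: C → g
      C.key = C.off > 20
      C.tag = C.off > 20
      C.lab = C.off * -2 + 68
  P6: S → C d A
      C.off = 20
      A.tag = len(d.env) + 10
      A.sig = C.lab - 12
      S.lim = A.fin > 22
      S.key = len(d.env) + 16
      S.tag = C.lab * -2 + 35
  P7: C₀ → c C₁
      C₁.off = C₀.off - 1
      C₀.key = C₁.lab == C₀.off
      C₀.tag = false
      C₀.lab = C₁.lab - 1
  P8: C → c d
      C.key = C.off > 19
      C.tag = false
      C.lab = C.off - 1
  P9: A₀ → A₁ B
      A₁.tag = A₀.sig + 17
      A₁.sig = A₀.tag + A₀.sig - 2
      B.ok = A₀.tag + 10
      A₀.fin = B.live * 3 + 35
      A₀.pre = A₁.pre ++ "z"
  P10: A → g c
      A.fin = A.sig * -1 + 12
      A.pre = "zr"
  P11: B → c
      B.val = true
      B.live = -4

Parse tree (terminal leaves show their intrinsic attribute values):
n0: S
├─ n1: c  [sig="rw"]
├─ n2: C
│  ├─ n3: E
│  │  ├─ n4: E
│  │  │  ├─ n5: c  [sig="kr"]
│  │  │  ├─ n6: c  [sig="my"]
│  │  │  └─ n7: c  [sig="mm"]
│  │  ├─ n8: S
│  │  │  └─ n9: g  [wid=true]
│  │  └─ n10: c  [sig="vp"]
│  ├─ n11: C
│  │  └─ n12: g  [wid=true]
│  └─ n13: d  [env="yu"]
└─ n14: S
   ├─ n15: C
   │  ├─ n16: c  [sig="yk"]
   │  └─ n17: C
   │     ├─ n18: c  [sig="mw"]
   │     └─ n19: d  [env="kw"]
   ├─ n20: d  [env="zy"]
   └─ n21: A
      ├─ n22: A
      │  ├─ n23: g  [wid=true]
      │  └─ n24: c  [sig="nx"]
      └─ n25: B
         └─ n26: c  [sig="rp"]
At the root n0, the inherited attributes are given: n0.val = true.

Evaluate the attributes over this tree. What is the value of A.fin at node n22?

-3

1. n0.val = true  [given at root]
2. n1.sig = "rw"  [terminal]
3. n2.off = 27  [len(c.sig) + 25]
4. n3.mk = false  [C₀.off > 27]
5. n3.live = 6  [C₀.off * 2 - 48]
6. n3.val = false  [C₀.off > 27]
7. n4.mk = false  [E₀.mk == true]
8. n4.live = 29  [29]
9. n4.val = false  [E₀.mk == true]
10. n5.sig = "kr"  [terminal]
11. n6.sig = "my"  [terminal]
12. n7.sig = "mm"  [terminal]
13. n4.depth = 17  [E.live - 12]
14. n8.val = true  [not E₀.mk]
15. n9.wid = true  [terminal]
16. n8.lim = false  [g.wid == false]
17. n8.key = 17  [17]
18. n8.tag = 29  [29]
19. n10.sig = "vp"  [terminal]
20. n3.depth = 9  [E₀.live + 3]
21. n11.off = 20  [C₀.off - 7]
22. n12.wid = true  [terminal]
23. n11.key = false  [C.off > 20]
24. n11.tag = false  [C.off > 20]
25. n11.lab = 28  [C.off * -2 + 68]
26. n13.env = "yu"  [terminal]
27. n2.key = false  [E.depth > 9]
28. n2.tag = false  [C₀.off > 27]
29. n2.lab = 25  [C₀.off * -2 + 79]
30. n14.val = true  [S₀.val == true]
31. n15.off = 20  [20]
32. n16.sig = "yk"  [terminal]
33. n17.off = 19  [C₀.off - 1]
34. n18.sig = "mw"  [terminal]
35. n19.env = "kw"  [terminal]
36. n17.key = false  [C.off > 19]
37. n17.tag = false  [false]
38. n17.lab = 18  [C.off - 1]
39. n15.key = false  [C₁.lab == C₀.off]
40. n15.tag = false  [false]
41. n15.lab = 17  [C₁.lab - 1]
42. n20.env = "zy"  [terminal]
43. n21.tag = 12  [len(d.env) + 10]
44. n21.sig = 5  [C.lab - 12]
45. n22.tag = 22  [A₀.sig + 17]
46. n22.sig = 15  [A₀.tag + A₀.sig - 2]
47. n23.wid = true  [terminal]
48. n24.sig = "nx"  [terminal]
49. n22.fin = -3  [A.sig * -1 + 12]
50. n22.pre = "zr"  ["zr"]
51. n25.ok = 22  [A₀.tag + 10]
52. n26.sig = "rp"  [terminal]
53. n25.val = true  [true]
54. n25.live = -4  [-4]
55. n21.fin = 23  [B.live * 3 + 35]
56. n21.pre = "zrz"  [A₁.pre ++ "z"]
57. n14.lim = true  [A.fin > 22]
58. n14.key = 18  [len(d.env) + 16]
59. n14.tag = 1  [C.lab * -2 + 35]
60. n0.lim = true  [S₁.lim == true]
61. n0.key = 17  [len(c.sig) + 15]
62. n0.tag = 15  [S₁.tag * -2 + 17]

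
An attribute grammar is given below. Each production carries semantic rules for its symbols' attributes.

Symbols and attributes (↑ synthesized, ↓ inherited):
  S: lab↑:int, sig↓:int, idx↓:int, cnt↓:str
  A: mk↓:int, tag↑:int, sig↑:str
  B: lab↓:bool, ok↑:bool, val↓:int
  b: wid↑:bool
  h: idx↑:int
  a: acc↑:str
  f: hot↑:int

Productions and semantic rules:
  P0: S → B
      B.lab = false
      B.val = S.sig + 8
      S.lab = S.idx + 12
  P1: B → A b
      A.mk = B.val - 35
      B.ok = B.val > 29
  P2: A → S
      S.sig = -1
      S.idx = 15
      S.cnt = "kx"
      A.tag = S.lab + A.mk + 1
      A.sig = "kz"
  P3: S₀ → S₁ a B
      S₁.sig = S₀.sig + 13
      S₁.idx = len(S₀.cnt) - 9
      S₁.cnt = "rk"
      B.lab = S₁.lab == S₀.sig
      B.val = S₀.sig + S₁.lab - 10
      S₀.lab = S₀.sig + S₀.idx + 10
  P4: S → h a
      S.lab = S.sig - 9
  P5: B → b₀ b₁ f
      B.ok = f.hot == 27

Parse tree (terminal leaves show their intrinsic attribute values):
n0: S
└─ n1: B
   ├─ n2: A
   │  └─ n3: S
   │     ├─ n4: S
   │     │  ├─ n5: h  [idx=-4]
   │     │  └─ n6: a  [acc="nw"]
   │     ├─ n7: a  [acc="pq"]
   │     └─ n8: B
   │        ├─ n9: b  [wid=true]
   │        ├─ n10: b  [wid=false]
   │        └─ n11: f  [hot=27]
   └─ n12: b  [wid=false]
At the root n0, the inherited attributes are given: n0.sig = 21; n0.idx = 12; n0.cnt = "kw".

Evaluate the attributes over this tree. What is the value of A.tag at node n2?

1. n0.sig = 21  [given at root]
2. n0.idx = 12  [given at root]
3. n0.cnt = "kw"  [given at root]
4. n1.lab = false  [false]
5. n1.val = 29  [S.sig + 8]
6. n2.mk = -6  [B.val - 35]
7. n3.sig = -1  [-1]
8. n3.idx = 15  [15]
9. n3.cnt = "kx"  ["kx"]
10. n4.sig = 12  [S₀.sig + 13]
11. n4.idx = -7  [len(S₀.cnt) - 9]
12. n4.cnt = "rk"  ["rk"]
13. n5.idx = -4  [terminal]
14. n6.acc = "nw"  [terminal]
15. n4.lab = 3  [S.sig - 9]
16. n7.acc = "pq"  [terminal]
17. n8.lab = false  [S₁.lab == S₀.sig]
18. n8.val = -8  [S₀.sig + S₁.lab - 10]
19. n9.wid = true  [terminal]
20. n10.wid = false  [terminal]
21. n11.hot = 27  [terminal]
22. n8.ok = true  [f.hot == 27]
23. n3.lab = 24  [S₀.sig + S₀.idx + 10]
24. n2.tag = 19  [S.lab + A.mk + 1]
25. n2.sig = "kz"  ["kz"]
26. n12.wid = false  [terminal]
27. n1.ok = false  [B.val > 29]
28. n0.lab = 24  [S.idx + 12]

19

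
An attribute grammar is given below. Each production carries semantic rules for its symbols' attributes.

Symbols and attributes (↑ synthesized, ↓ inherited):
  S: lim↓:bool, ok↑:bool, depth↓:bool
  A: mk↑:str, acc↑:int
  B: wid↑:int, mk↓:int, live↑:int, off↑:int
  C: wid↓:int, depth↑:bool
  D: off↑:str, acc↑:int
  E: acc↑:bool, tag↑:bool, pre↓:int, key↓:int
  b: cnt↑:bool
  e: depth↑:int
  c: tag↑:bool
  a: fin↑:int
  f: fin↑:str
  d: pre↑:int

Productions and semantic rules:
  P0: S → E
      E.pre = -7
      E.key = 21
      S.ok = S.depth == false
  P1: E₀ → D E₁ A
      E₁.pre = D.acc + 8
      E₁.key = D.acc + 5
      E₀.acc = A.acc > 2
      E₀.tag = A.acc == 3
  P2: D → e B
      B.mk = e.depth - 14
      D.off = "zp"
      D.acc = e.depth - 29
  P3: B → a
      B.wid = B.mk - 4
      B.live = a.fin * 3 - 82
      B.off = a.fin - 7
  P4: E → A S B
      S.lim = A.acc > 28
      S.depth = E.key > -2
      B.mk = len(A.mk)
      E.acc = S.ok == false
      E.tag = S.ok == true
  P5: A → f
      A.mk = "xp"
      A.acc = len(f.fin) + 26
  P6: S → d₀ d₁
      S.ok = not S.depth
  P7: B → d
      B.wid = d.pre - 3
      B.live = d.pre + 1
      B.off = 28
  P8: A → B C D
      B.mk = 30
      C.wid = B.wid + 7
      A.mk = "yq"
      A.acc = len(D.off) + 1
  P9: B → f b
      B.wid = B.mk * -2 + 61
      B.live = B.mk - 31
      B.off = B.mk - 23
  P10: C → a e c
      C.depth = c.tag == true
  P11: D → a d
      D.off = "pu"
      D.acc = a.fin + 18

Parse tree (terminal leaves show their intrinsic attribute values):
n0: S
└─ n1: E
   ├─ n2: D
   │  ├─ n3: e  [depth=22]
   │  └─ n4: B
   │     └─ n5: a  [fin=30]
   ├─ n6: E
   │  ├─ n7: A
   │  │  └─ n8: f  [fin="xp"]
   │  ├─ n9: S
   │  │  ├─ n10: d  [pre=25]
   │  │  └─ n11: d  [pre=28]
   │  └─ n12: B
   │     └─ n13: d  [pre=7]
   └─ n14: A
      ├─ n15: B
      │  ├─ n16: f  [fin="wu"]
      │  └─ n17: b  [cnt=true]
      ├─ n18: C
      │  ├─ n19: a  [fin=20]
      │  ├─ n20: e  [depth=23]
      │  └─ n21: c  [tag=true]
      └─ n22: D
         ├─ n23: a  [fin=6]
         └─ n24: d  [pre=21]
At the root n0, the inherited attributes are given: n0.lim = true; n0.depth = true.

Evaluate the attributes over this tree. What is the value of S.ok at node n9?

true

1. n0.lim = true  [given at root]
2. n0.depth = true  [given at root]
3. n1.pre = -7  [-7]
4. n1.key = 21  [21]
5. n3.depth = 22  [terminal]
6. n4.mk = 8  [e.depth - 14]
7. n5.fin = 30  [terminal]
8. n4.wid = 4  [B.mk - 4]
9. n4.live = 8  [a.fin * 3 - 82]
10. n4.off = 23  [a.fin - 7]
11. n2.off = "zp"  ["zp"]
12. n2.acc = -7  [e.depth - 29]
13. n6.pre = 1  [D.acc + 8]
14. n6.key = -2  [D.acc + 5]
15. n8.fin = "xp"  [terminal]
16. n7.mk = "xp"  ["xp"]
17. n7.acc = 28  [len(f.fin) + 26]
18. n9.lim = false  [A.acc > 28]
19. n9.depth = false  [E.key > -2]
20. n10.pre = 25  [terminal]
21. n11.pre = 28  [terminal]
22. n9.ok = true  [not S.depth]
23. n12.mk = 2  [len(A.mk)]
24. n13.pre = 7  [terminal]
25. n12.wid = 4  [d.pre - 3]
26. n12.live = 8  [d.pre + 1]
27. n12.off = 28  [28]
28. n6.acc = false  [S.ok == false]
29. n6.tag = true  [S.ok == true]
30. n15.mk = 30  [30]
31. n16.fin = "wu"  [terminal]
32. n17.cnt = true  [terminal]
33. n15.wid = 1  [B.mk * -2 + 61]
34. n15.live = -1  [B.mk - 31]
35. n15.off = 7  [B.mk - 23]
36. n18.wid = 8  [B.wid + 7]
37. n19.fin = 20  [terminal]
38. n20.depth = 23  [terminal]
39. n21.tag = true  [terminal]
40. n18.depth = true  [c.tag == true]
41. n23.fin = 6  [terminal]
42. n24.pre = 21  [terminal]
43. n22.off = "pu"  ["pu"]
44. n22.acc = 24  [a.fin + 18]
45. n14.mk = "yq"  ["yq"]
46. n14.acc = 3  [len(D.off) + 1]
47. n1.acc = true  [A.acc > 2]
48. n1.tag = true  [A.acc == 3]
49. n0.ok = false  [S.depth == false]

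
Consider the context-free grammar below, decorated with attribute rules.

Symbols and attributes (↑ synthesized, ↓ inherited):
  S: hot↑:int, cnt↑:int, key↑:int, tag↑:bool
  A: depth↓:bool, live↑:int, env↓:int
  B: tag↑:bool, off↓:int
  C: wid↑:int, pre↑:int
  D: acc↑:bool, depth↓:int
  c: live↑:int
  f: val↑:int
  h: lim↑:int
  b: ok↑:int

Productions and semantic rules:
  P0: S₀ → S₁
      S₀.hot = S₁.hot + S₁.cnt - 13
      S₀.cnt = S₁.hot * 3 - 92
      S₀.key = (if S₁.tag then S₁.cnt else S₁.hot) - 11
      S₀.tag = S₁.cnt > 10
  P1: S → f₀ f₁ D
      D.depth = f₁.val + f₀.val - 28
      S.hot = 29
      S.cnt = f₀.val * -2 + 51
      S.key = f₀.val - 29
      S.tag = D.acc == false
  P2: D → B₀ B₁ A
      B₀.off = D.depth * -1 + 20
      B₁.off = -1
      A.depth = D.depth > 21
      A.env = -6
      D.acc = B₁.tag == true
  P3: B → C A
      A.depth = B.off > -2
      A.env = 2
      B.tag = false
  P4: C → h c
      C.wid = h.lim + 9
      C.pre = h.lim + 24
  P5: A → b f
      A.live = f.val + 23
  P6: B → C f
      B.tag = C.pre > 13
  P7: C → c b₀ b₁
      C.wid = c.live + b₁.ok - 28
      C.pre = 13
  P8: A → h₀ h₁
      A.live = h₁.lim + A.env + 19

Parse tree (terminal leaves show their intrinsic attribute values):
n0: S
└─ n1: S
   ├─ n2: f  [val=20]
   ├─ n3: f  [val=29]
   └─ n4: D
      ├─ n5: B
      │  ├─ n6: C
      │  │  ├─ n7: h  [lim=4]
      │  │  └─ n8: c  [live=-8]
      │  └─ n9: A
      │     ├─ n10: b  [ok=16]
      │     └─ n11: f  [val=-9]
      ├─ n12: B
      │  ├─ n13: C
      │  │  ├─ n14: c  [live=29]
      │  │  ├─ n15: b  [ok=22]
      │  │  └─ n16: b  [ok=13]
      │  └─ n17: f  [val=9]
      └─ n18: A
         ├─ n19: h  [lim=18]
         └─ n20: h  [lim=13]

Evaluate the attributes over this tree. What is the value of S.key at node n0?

1. n2.val = 20  [terminal]
2. n3.val = 29  [terminal]
3. n4.depth = 21  [f₁.val + f₀.val - 28]
4. n5.off = -1  [D.depth * -1 + 20]
5. n7.lim = 4  [terminal]
6. n8.live = -8  [terminal]
7. n6.wid = 13  [h.lim + 9]
8. n6.pre = 28  [h.lim + 24]
9. n9.depth = true  [B.off > -2]
10. n9.env = 2  [2]
11. n10.ok = 16  [terminal]
12. n11.val = -9  [terminal]
13. n9.live = 14  [f.val + 23]
14. n5.tag = false  [false]
15. n12.off = -1  [-1]
16. n14.live = 29  [terminal]
17. n15.ok = 22  [terminal]
18. n16.ok = 13  [terminal]
19. n13.wid = 14  [c.live + b₁.ok - 28]
20. n13.pre = 13  [13]
21. n17.val = 9  [terminal]
22. n12.tag = false  [C.pre > 13]
23. n18.depth = false  [D.depth > 21]
24. n18.env = -6  [-6]
25. n19.lim = 18  [terminal]
26. n20.lim = 13  [terminal]
27. n18.live = 26  [h₁.lim + A.env + 19]
28. n4.acc = false  [B₁.tag == true]
29. n1.hot = 29  [29]
30. n1.cnt = 11  [f₀.val * -2 + 51]
31. n1.key = -9  [f₀.val - 29]
32. n1.tag = true  [D.acc == false]
33. n0.hot = 27  [S₁.hot + S₁.cnt - 13]
34. n0.cnt = -5  [S₁.hot * 3 - 92]
35. n0.key = 0  [(if S₁.tag then S₁.cnt else S₁.hot) - 11]
36. n0.tag = true  [S₁.cnt > 10]

0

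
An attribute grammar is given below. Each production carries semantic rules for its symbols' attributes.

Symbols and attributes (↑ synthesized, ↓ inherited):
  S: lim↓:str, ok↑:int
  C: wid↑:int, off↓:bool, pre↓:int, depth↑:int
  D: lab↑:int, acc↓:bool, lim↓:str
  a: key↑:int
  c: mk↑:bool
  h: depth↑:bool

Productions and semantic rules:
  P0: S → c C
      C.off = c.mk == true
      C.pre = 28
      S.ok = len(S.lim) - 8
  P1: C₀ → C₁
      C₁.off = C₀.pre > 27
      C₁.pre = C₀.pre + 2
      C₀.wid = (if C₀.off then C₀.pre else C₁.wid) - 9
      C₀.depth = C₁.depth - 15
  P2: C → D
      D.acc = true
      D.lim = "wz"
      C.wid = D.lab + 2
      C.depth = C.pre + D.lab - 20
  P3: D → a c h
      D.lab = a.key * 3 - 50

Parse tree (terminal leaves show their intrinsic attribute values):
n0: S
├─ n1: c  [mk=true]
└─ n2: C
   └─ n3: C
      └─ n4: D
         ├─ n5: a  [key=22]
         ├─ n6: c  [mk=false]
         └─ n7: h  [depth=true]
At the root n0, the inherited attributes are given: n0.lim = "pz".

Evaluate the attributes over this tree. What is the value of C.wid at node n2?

19

1. n0.lim = "pz"  [given at root]
2. n1.mk = true  [terminal]
3. n2.off = true  [c.mk == true]
4. n2.pre = 28  [28]
5. n3.off = true  [C₀.pre > 27]
6. n3.pre = 30  [C₀.pre + 2]
7. n4.acc = true  [true]
8. n4.lim = "wz"  ["wz"]
9. n5.key = 22  [terminal]
10. n6.mk = false  [terminal]
11. n7.depth = true  [terminal]
12. n4.lab = 16  [a.key * 3 - 50]
13. n3.wid = 18  [D.lab + 2]
14. n3.depth = 26  [C.pre + D.lab - 20]
15. n2.wid = 19  [(if C₀.off then C₀.pre else C₁.wid) - 9]
16. n2.depth = 11  [C₁.depth - 15]
17. n0.ok = -6  [len(S.lim) - 8]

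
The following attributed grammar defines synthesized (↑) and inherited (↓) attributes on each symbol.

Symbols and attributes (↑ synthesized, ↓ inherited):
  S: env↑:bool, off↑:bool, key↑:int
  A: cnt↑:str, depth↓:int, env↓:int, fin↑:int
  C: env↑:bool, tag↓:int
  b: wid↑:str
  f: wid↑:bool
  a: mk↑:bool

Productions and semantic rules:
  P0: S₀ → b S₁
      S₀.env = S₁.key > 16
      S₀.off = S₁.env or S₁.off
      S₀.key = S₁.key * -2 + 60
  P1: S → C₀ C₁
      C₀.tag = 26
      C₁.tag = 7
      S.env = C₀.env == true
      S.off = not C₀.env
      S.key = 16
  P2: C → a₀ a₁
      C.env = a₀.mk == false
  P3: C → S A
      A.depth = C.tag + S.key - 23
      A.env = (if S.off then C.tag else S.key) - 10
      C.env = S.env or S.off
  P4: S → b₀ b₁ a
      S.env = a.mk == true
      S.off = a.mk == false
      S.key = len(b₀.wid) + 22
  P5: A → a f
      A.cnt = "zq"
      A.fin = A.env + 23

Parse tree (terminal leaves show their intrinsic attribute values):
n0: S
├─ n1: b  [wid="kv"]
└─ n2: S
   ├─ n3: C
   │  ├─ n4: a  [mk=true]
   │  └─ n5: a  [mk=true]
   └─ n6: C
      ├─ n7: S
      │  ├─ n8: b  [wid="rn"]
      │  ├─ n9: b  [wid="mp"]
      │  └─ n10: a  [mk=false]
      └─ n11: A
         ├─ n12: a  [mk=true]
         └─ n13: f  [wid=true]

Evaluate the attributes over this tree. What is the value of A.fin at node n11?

1. n1.wid = "kv"  [terminal]
2. n3.tag = 26  [26]
3. n4.mk = true  [terminal]
4. n5.mk = true  [terminal]
5. n3.env = false  [a₀.mk == false]
6. n6.tag = 7  [7]
7. n8.wid = "rn"  [terminal]
8. n9.wid = "mp"  [terminal]
9. n10.mk = false  [terminal]
10. n7.env = false  [a.mk == true]
11. n7.off = true  [a.mk == false]
12. n7.key = 24  [len(b₀.wid) + 22]
13. n11.depth = 8  [C.tag + S.key - 23]
14. n11.env = -3  [(if S.off then C.tag else S.key) - 10]
15. n12.mk = true  [terminal]
16. n13.wid = true  [terminal]
17. n11.cnt = "zq"  ["zq"]
18. n11.fin = 20  [A.env + 23]
19. n6.env = true  [S.env or S.off]
20. n2.env = false  [C₀.env == true]
21. n2.off = true  [not C₀.env]
22. n2.key = 16  [16]
23. n0.env = false  [S₁.key > 16]
24. n0.off = true  [S₁.env or S₁.off]
25. n0.key = 28  [S₁.key * -2 + 60]

20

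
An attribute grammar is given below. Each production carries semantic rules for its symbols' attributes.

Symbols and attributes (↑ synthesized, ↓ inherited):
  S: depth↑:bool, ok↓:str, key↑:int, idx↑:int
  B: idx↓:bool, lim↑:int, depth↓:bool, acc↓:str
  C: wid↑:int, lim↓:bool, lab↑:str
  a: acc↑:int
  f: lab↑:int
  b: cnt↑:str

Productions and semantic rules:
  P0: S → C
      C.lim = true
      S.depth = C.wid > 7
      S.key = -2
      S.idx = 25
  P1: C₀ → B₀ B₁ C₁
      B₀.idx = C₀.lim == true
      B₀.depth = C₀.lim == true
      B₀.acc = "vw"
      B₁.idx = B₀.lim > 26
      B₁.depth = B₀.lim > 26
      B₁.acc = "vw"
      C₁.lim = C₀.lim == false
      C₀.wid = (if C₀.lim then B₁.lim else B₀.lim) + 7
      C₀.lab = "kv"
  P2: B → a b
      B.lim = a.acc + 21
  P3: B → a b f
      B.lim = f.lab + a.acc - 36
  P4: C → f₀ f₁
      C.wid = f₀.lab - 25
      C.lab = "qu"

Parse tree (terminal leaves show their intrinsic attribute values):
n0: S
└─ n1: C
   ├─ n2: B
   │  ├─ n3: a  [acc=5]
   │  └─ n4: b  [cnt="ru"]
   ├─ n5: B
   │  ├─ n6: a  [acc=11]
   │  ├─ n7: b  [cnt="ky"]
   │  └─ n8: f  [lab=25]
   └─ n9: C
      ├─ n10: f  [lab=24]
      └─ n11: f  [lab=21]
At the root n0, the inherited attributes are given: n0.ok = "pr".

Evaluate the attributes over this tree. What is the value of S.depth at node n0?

1. n0.ok = "pr"  [given at root]
2. n1.lim = true  [true]
3. n2.idx = true  [C₀.lim == true]
4. n2.depth = true  [C₀.lim == true]
5. n2.acc = "vw"  ["vw"]
6. n3.acc = 5  [terminal]
7. n4.cnt = "ru"  [terminal]
8. n2.lim = 26  [a.acc + 21]
9. n5.idx = false  [B₀.lim > 26]
10. n5.depth = false  [B₀.lim > 26]
11. n5.acc = "vw"  ["vw"]
12. n6.acc = 11  [terminal]
13. n7.cnt = "ky"  [terminal]
14. n8.lab = 25  [terminal]
15. n5.lim = 0  [f.lab + a.acc - 36]
16. n9.lim = false  [C₀.lim == false]
17. n10.lab = 24  [terminal]
18. n11.lab = 21  [terminal]
19. n9.wid = -1  [f₀.lab - 25]
20. n9.lab = "qu"  ["qu"]
21. n1.wid = 7  [(if C₀.lim then B₁.lim else B₀.lim) + 7]
22. n1.lab = "kv"  ["kv"]
23. n0.depth = false  [C.wid > 7]
24. n0.key = -2  [-2]
25. n0.idx = 25  [25]

false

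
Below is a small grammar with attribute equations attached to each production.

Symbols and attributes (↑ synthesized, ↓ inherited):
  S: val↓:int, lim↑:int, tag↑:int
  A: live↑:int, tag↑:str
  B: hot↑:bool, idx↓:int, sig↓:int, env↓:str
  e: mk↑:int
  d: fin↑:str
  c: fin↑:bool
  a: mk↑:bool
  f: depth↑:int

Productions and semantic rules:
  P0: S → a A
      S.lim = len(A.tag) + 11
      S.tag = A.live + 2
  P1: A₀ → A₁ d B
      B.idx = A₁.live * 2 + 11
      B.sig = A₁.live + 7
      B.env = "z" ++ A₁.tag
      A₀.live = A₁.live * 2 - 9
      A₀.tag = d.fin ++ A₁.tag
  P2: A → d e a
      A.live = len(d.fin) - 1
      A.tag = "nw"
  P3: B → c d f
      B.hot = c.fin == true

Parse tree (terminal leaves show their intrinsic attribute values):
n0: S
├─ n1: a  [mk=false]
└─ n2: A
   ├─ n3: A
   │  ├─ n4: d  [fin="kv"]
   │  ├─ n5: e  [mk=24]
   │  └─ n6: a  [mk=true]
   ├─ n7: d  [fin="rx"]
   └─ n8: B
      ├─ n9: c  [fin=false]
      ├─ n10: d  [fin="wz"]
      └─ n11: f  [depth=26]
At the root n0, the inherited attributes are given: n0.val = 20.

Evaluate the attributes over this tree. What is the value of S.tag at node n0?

1. n0.val = 20  [given at root]
2. n1.mk = false  [terminal]
3. n4.fin = "kv"  [terminal]
4. n5.mk = 24  [terminal]
5. n6.mk = true  [terminal]
6. n3.live = 1  [len(d.fin) - 1]
7. n3.tag = "nw"  ["nw"]
8. n7.fin = "rx"  [terminal]
9. n8.idx = 13  [A₁.live * 2 + 11]
10. n8.sig = 8  [A₁.live + 7]
11. n8.env = "znw"  ["z" ++ A₁.tag]
12. n9.fin = false  [terminal]
13. n10.fin = "wz"  [terminal]
14. n11.depth = 26  [terminal]
15. n8.hot = false  [c.fin == true]
16. n2.live = -7  [A₁.live * 2 - 9]
17. n2.tag = "rxnw"  [d.fin ++ A₁.tag]
18. n0.lim = 15  [len(A.tag) + 11]
19. n0.tag = -5  [A.live + 2]

-5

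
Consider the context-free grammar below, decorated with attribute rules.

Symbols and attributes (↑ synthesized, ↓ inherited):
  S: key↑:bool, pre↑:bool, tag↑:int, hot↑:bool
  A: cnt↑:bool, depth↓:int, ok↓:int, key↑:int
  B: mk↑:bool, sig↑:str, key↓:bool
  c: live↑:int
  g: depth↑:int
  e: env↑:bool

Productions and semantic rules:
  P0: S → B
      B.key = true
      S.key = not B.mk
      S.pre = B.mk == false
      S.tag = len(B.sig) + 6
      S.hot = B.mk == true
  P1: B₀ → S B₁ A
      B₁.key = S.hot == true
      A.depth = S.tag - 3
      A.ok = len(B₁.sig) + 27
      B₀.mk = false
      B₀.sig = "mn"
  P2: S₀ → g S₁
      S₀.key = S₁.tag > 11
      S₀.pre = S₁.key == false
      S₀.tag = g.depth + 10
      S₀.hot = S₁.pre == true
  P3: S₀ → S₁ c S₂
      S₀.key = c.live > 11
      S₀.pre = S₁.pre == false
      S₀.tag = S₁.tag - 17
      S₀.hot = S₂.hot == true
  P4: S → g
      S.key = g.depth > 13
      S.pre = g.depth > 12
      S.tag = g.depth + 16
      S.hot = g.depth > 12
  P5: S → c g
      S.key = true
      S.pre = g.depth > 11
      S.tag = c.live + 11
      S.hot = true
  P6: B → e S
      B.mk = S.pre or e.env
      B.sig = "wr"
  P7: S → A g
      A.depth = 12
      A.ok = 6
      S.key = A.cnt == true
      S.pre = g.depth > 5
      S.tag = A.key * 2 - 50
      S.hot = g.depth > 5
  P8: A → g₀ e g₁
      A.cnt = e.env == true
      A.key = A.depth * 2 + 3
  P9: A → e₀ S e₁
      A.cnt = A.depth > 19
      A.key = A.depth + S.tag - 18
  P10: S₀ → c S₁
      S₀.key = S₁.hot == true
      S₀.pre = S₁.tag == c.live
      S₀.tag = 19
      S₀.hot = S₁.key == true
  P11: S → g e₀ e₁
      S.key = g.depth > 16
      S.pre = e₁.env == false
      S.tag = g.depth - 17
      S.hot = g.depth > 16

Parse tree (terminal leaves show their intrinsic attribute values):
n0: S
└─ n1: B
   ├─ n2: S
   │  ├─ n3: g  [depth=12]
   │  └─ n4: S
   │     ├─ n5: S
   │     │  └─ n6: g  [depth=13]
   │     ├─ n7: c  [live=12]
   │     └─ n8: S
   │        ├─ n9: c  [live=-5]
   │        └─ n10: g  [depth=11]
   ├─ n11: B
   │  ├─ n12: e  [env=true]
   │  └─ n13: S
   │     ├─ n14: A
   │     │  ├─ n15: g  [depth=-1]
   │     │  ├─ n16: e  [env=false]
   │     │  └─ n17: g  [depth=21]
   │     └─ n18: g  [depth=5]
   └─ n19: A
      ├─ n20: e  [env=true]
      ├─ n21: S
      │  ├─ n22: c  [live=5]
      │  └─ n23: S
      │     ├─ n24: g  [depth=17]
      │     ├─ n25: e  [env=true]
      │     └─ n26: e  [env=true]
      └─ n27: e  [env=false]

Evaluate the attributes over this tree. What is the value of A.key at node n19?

1. n1.key = true  [true]
2. n3.depth = 12  [terminal]
3. n6.depth = 13  [terminal]
4. n5.key = false  [g.depth > 13]
5. n5.pre = true  [g.depth > 12]
6. n5.tag = 29  [g.depth + 16]
7. n5.hot = true  [g.depth > 12]
8. n7.live = 12  [terminal]
9. n9.live = -5  [terminal]
10. n10.depth = 11  [terminal]
11. n8.key = true  [true]
12. n8.pre = false  [g.depth > 11]
13. n8.tag = 6  [c.live + 11]
14. n8.hot = true  [true]
15. n4.key = true  [c.live > 11]
16. n4.pre = false  [S₁.pre == false]
17. n4.tag = 12  [S₁.tag - 17]
18. n4.hot = true  [S₂.hot == true]
19. n2.key = true  [S₁.tag > 11]
20. n2.pre = false  [S₁.key == false]
21. n2.tag = 22  [g.depth + 10]
22. n2.hot = false  [S₁.pre == true]
23. n11.key = false  [S.hot == true]
24. n12.env = true  [terminal]
25. n14.depth = 12  [12]
26. n14.ok = 6  [6]
27. n15.depth = -1  [terminal]
28. n16.env = false  [terminal]
29. n17.depth = 21  [terminal]
30. n14.cnt = false  [e.env == true]
31. n14.key = 27  [A.depth * 2 + 3]
32. n18.depth = 5  [terminal]
33. n13.key = false  [A.cnt == true]
34. n13.pre = false  [g.depth > 5]
35. n13.tag = 4  [A.key * 2 - 50]
36. n13.hot = false  [g.depth > 5]
37. n11.mk = true  [S.pre or e.env]
38. n11.sig = "wr"  ["wr"]
39. n19.depth = 19  [S.tag - 3]
40. n19.ok = 29  [len(B₁.sig) + 27]
41. n20.env = true  [terminal]
42. n22.live = 5  [terminal]
43. n24.depth = 17  [terminal]
44. n25.env = true  [terminal]
45. n26.env = true  [terminal]
46. n23.key = true  [g.depth > 16]
47. n23.pre = false  [e₁.env == false]
48. n23.tag = 0  [g.depth - 17]
49. n23.hot = true  [g.depth > 16]
50. n21.key = true  [S₁.hot == true]
51. n21.pre = false  [S₁.tag == c.live]
52. n21.tag = 19  [19]
53. n21.hot = true  [S₁.key == true]
54. n27.env = false  [terminal]
55. n19.cnt = false  [A.depth > 19]
56. n19.key = 20  [A.depth + S.tag - 18]
57. n1.mk = false  [false]
58. n1.sig = "mn"  ["mn"]
59. n0.key = true  [not B.mk]
60. n0.pre = true  [B.mk == false]
61. n0.tag = 8  [len(B.sig) + 6]
62. n0.hot = false  [B.mk == true]

20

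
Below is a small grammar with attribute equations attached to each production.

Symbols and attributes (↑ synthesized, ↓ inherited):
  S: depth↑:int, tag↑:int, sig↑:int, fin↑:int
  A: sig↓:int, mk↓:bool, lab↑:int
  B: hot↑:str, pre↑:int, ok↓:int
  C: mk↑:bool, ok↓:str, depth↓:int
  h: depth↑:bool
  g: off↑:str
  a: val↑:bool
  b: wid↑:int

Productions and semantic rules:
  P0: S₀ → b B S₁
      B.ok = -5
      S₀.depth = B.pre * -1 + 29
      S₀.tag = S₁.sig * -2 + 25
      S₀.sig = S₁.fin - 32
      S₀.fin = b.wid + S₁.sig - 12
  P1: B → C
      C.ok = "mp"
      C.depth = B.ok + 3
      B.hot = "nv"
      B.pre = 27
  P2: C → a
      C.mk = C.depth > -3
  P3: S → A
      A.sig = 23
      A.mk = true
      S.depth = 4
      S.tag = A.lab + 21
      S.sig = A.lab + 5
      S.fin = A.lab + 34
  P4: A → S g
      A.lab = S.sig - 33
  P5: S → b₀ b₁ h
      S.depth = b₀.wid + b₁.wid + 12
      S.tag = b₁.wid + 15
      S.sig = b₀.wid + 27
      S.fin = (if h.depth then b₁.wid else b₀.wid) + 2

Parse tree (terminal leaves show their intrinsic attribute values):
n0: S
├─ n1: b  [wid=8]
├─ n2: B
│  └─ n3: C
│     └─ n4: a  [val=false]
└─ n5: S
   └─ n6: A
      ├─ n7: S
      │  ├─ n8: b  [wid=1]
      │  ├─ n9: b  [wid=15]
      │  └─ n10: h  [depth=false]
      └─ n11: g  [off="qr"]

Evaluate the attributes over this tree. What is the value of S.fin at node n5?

29

1. n1.wid = 8  [terminal]
2. n2.ok = -5  [-5]
3. n3.ok = "mp"  ["mp"]
4. n3.depth = -2  [B.ok + 3]
5. n4.val = false  [terminal]
6. n3.mk = true  [C.depth > -3]
7. n2.hot = "nv"  ["nv"]
8. n2.pre = 27  [27]
9. n6.sig = 23  [23]
10. n6.mk = true  [true]
11. n8.wid = 1  [terminal]
12. n9.wid = 15  [terminal]
13. n10.depth = false  [terminal]
14. n7.depth = 28  [b₀.wid + b₁.wid + 12]
15. n7.tag = 30  [b₁.wid + 15]
16. n7.sig = 28  [b₀.wid + 27]
17. n7.fin = 3  [(if h.depth then b₁.wid else b₀.wid) + 2]
18. n11.off = "qr"  [terminal]
19. n6.lab = -5  [S.sig - 33]
20. n5.depth = 4  [4]
21. n5.tag = 16  [A.lab + 21]
22. n5.sig = 0  [A.lab + 5]
23. n5.fin = 29  [A.lab + 34]
24. n0.depth = 2  [B.pre * -1 + 29]
25. n0.tag = 25  [S₁.sig * -2 + 25]
26. n0.sig = -3  [S₁.fin - 32]
27. n0.fin = -4  [b.wid + S₁.sig - 12]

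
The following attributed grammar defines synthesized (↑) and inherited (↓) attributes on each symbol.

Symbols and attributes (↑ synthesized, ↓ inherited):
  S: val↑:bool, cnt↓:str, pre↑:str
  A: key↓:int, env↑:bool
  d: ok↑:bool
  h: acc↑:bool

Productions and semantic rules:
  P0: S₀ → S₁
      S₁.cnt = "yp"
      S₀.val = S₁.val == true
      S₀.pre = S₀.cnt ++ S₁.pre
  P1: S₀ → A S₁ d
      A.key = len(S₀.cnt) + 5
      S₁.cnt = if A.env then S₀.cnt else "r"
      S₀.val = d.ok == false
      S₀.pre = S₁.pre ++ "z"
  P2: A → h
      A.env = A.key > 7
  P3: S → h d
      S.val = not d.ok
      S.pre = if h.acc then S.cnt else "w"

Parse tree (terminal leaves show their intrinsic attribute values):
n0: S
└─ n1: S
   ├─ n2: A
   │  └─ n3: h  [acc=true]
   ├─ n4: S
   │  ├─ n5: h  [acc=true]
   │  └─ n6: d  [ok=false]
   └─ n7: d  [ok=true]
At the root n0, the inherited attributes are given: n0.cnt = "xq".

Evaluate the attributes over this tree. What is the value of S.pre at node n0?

1. n0.cnt = "xq"  [given at root]
2. n1.cnt = "yp"  ["yp"]
3. n2.key = 7  [len(S₀.cnt) + 5]
4. n3.acc = true  [terminal]
5. n2.env = false  [A.key > 7]
6. n4.cnt = "r"  [if A.env then S₀.cnt else "r"]
7. n5.acc = true  [terminal]
8. n6.ok = false  [terminal]
9. n4.val = true  [not d.ok]
10. n4.pre = "r"  [if h.acc then S.cnt else "w"]
11. n7.ok = true  [terminal]
12. n1.val = false  [d.ok == false]
13. n1.pre = "rz"  [S₁.pre ++ "z"]
14. n0.val = false  [S₁.val == true]
15. n0.pre = "xqrz"  [S₀.cnt ++ S₁.pre]

"xqrz"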